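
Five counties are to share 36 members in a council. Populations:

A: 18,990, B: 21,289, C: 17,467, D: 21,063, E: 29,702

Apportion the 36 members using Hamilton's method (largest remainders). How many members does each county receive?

The standard divisor is 108511/36 ≈ 3014.194.
Standard quotas: A 6.3002, B 7.0629, C 5.7949, D 6.9879, E 9.8540.
Lower quotas: A 6, B 7, C 5, D 6, E 9 (sum 33, leaving 3 seats).
Remainders in descending order: D 0.9879, E 0.8540, C 0.7949, A 0.3002, B 0.0629.
Largest remainders: D, E, C receive the extra seats.

A 6; B 7; C 6; D 7; E 10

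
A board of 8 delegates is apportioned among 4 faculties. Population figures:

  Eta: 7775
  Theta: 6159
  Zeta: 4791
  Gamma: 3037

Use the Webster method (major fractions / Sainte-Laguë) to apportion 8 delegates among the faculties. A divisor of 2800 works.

Eta 3, Theta 2, Zeta 2, Gamma 1

With modified divisor 2800: modified quotas Eta 2.777, Theta 2.200, Zeta 1.711, Gamma 1.085.
Rounding to the nearest integer: Eta 3, Theta 2, Zeta 2, Gamma 1 (total 8).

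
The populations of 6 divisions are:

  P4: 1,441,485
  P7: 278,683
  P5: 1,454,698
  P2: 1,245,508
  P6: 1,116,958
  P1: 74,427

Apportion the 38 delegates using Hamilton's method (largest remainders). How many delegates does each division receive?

P4: 10, P7: 2, P5: 10, P2: 8, P6: 8, P1: 0

The standard divisor is 5611759/38 ≈ 147677.868.
Standard quotas: P4 9.7610, P7 1.8871, P5 9.8505, P2 8.4340, P6 7.5635, P1 0.5040.
Lower quotas: P4 9, P7 1, P5 9, P2 8, P6 7, P1 0 (sum 34, leaving 4 seats).
Remainders in descending order: P7 0.8871, P5 0.8505, P4 0.7610, P6 0.5635, P1 0.5040, P2 0.4340.
Largest remainders: P7, P5, P4, P6 receive the extra seats.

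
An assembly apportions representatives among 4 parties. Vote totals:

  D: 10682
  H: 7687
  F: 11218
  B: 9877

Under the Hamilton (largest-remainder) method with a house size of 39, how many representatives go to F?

Standard divisor: 39464 ÷ 39 ≈ 1011.897.
Standard quotas: D 10.5564, H 7.5966, F 11.0861, B 9.7609.
Lower quotas: D 10, H 7, F 11, B 9 (sum 37, leaving 2 seats).
Remainders in descending order: B 0.7609, H 0.5966, D 0.5564, F 0.0861.
Largest remainders: B, H receive the extra seats.
F receives 11.

11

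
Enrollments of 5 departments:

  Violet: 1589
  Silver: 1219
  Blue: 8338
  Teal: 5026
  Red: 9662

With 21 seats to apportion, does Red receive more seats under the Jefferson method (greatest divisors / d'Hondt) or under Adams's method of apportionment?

Jefferson: Violet 1, Silver 1, Blue 7, Teal 4, Red 8.
Adams: Violet 2, Silver 1, Blue 7, Teal 4, Red 7.
Red gets 8 under Jefferson and 7 under Adams.

Jefferson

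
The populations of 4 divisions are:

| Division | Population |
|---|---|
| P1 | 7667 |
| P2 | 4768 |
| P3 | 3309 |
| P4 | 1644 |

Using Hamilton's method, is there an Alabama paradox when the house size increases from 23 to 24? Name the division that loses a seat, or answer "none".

At 23 seats: P1 10, P2 6, P3 5, P4 2.
At 24 seats: P1 11, P2 7, P3 4, P4 2.
P3 drops from 5 to 4.

P3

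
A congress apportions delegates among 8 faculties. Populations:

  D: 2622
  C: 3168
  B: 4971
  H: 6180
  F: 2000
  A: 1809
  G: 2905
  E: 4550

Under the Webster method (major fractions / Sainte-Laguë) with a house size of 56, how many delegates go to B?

10

Standard divisor 28205/56 ≈ 503.661; standard quotas: D 5.206, C 6.290, B 9.870, H 12.270, F 3.971, A 3.592, G 5.768, E 9.034.
Rounding to the nearest integer gives D 5, C 6, B 10, H 12, F 4, A 4, G 6, E 9 — total 56, matching the house size, so no adjustment is needed.
B receives 10.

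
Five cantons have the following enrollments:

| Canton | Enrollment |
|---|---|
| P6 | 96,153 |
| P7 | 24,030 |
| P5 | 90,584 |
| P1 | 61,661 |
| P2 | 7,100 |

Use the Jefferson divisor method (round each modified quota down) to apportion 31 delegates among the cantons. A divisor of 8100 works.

With modified divisor 8100: modified quotas P6 11.871, P7 2.967, P5 11.183, P1 7.612, P2 0.877.
Rounding down: P6 11, P7 2, P5 11, P1 7, P2 0 (total 31).

P6: 11; P7: 2; P5: 11; P1: 7; P2: 0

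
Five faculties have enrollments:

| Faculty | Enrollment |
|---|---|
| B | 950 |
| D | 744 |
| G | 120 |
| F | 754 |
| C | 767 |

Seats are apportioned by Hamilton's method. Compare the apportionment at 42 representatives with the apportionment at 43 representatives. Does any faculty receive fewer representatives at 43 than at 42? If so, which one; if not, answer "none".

G

At 42 seats: B 12, D 9, G 2, F 9, C 10.
At 43 seats: B 12, D 10, G 1, F 10, C 10.
G drops from 2 to 1.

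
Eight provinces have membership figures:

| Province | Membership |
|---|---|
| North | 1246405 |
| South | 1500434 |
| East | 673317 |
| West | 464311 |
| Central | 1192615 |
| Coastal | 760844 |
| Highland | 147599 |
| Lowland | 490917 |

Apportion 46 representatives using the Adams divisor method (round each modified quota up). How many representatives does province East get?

Standard divisor 6476442/46 ≈ 140792.217; standard quotas: North 8.853, South 10.657, East 4.782, West 3.298, Central 8.471, Coastal 5.404, Highland 1.048, Lowland 3.487.
Rounding up gives 9, 11, 5, 4, 9, 6, 2, 4 = 50 seats, so the divisor must be adjusted.
With modified divisor 153500: modified quotas North 8.120, South 9.775, East 4.386, West 3.025, Central 7.769, Coastal 4.957, Highland 0.962, Lowland 3.198.
Rounding up: North 9, South 10, East 5, West 4, Central 8, Coastal 5, Highland 1, Lowland 4 (total 46).
East receives 5.

5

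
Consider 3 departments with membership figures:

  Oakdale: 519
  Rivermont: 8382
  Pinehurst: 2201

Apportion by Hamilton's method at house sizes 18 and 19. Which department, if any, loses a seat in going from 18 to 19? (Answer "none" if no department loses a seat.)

At 18 seats: Oakdale 1, Rivermont 14, Pinehurst 3.
At 19 seats: Oakdale 1, Rivermont 14, Pinehurst 4.
No department's allocation decreased.

none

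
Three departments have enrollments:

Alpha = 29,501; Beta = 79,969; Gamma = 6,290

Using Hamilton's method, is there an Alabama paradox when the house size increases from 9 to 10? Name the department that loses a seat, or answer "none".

At 9 seats: Alpha 2, Beta 6, Gamma 1.
At 10 seats: Alpha 3, Beta 7, Gamma 0.
Gamma drops from 1 to 0.

Gamma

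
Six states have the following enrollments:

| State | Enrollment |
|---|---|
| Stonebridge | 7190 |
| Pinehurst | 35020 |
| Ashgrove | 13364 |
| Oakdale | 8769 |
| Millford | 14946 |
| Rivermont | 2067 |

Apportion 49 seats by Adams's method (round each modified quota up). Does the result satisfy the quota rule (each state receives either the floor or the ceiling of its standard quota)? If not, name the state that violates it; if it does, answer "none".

Standard quotas: Stonebridge 4.330, Pinehurst 21.092, Ashgrove 8.049, Oakdale 5.281, Millford 9.002, Rivermont 1.245.
Adams allocation: Stonebridge 5, Pinehurst 20, Ashgrove 8, Oakdale 5, Millford 9, Rivermont 2.
Pinehurst has quota 21.092 (lower 21, upper 22) but receives 20 — outside the quota interval.

Pinehurst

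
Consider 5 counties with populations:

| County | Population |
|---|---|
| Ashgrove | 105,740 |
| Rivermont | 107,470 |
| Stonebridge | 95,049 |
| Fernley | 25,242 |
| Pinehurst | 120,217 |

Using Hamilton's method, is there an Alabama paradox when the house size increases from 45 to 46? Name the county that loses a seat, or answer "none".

At 45 seats: Ashgrove 10, Rivermont 11, Stonebridge 9, Fernley 3, Pinehurst 12.
At 46 seats: Ashgrove 11, Rivermont 11, Stonebridge 10, Fernley 2, Pinehurst 12.
Fernley drops from 3 to 2.

Fernley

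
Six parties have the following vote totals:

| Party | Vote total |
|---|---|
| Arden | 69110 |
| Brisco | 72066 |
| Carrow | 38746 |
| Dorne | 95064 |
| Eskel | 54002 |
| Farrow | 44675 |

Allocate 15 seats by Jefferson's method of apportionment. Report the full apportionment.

Arden: 3, Brisco: 3, Carrow: 1, Dorne: 4, Eskel: 2, Farrow: 2

Standard divisor 373663/15 ≈ 24910.867; standard quotas: Arden 2.774, Brisco 2.893, Carrow 1.555, Dorne 3.816, Eskel 2.168, Farrow 1.793.
Rounding down gives 2, 2, 1, 3, 2, 1 = 11 seats, so the divisor must be adjusted.
With modified divisor 20900: modified quotas Arden 3.307, Brisco 3.448, Carrow 1.854, Dorne 4.549, Eskel 2.584, Farrow 2.138.
Rounding down: Arden 3, Brisco 3, Carrow 1, Dorne 4, Eskel 2, Farrow 2 (total 15).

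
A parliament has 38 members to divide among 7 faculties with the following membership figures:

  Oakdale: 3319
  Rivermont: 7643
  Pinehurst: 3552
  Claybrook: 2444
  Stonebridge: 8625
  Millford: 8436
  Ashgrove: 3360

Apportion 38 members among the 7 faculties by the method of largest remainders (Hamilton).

Total 37379; standard divisor 37379/38 ≈ 983.658.
Standard quotas: Oakdale 3.3741, Rivermont 7.7700, Pinehurst 3.6110, Claybrook 2.4846, Stonebridge 8.7683, Millford 8.5762, Ashgrove 3.4158.
Lower quotas: Oakdale 3, Rivermont 7, Pinehurst 3, Claybrook 2, Stonebridge 8, Millford 8, Ashgrove 3 (sum 34, leaving 4 seats).
Remainders in descending order: Rivermont 0.7700, Stonebridge 0.7683, Pinehurst 0.6110, Millford 0.5762, Claybrook 0.4846, Ashgrove 0.4158, Oakdale 0.3741.
The surplus seats go to Rivermont, Stonebridge, Pinehurst, Millford.

Oakdale 3; Rivermont 8; Pinehurst 4; Claybrook 2; Stonebridge 9; Millford 9; Ashgrove 3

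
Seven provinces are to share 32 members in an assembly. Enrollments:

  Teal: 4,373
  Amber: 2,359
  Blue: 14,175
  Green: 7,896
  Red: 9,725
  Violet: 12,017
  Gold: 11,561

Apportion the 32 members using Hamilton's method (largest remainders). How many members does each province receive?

Teal=2, Amber=1, Blue=8, Green=4, Red=5, Violet=6, Gold=6

Standard divisor: 62106 ÷ 32 ≈ 1940.812.
Standard quotas: Teal 2.2532, Amber 1.2155, Blue 7.3036, Green 4.0684, Red 5.0108, Violet 6.1917, Gold 5.9568.
Lower quotas: Teal 2, Amber 1, Blue 7, Green 4, Red 5, Violet 6, Gold 5 (sum 30, leaving 2 seats).
Remainders in descending order: Gold 0.9568, Blue 0.3036, Teal 0.2532, Amber 0.2155, Violet 0.1917, Green 0.0684, Red 0.0108.
The surplus seats go to Gold, Blue.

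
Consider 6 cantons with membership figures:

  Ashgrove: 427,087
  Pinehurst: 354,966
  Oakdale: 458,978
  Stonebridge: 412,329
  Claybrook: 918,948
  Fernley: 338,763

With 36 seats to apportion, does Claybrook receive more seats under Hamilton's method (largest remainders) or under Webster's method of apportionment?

Hamilton: Ashgrove 5, Pinehurst 5, Oakdale 6, Stonebridge 5, Claybrook 11, Fernley 4.
Webster: Ashgrove 5, Pinehurst 4, Oakdale 6, Stonebridge 5, Claybrook 12, Fernley 4.
Claybrook gets 11 under Hamilton and 12 under Webster.

Webster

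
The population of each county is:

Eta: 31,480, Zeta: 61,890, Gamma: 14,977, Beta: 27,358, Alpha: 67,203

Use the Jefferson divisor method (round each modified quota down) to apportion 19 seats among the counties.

Eta=3, Zeta=6, Gamma=1, Beta=2, Alpha=7

Standard divisor 202908/19 ≈ 10679.368; standard quotas: Eta 2.948, Zeta 5.795, Gamma 1.402, Beta 2.562, Alpha 6.293.
Rounding down gives 2, 5, 1, 2, 6 = 16 seats, so the divisor must be adjusted.
With modified divisor 9400: modified quotas Eta 3.349, Zeta 6.584, Gamma 1.593, Beta 2.910, Alpha 7.149.
Rounding down: Eta 3, Zeta 6, Gamma 1, Beta 2, Alpha 7 (total 19).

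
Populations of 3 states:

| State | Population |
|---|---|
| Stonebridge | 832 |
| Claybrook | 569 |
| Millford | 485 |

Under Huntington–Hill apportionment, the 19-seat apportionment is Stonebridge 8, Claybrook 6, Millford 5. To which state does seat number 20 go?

Stonebridge

Priority for the next seat is population ÷ (√(s·(s+1))).
Priorities: Stonebridge 98.052, Claybrook 87.799, Millford 88.548.
Highest priority: Stonebridge.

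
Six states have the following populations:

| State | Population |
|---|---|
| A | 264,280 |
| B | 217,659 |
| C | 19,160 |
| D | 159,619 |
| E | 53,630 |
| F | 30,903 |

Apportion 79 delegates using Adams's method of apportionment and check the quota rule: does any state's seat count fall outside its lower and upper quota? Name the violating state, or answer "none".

A

Standard quotas: A 28.015, B 23.073, C 2.031, D 16.920, E 5.685, F 3.276.
Adams allocation: A 27, B 23, C 2, D 17, E 6, F 4.
A has quota 28.015 (lower 28, upper 29) but receives 27 — outside the quota interval.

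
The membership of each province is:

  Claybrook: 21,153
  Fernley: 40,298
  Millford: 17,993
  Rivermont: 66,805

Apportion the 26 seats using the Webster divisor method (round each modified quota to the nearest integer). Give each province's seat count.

Standard divisor 146249/26 ≈ 5624.962; standard quotas: Claybrook 3.761, Fernley 7.164, Millford 3.199, Rivermont 11.877.
Rounding to the nearest integer gives Claybrook 4, Fernley 7, Millford 3, Rivermont 12 — total 26, matching the house size, so no adjustment is needed.

Claybrook=4, Fernley=7, Millford=3, Rivermont=12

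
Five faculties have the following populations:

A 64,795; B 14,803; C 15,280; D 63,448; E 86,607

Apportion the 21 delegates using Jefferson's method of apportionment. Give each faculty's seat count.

Standard divisor 244933/21 ≈ 11663.476; standard quotas: A 5.555, B 1.269, C 1.310, D 5.440, E 7.425.
Rounding down gives 5, 1, 1, 5, 7 = 19 seats, so the divisor must be adjusted.
With modified divisor 10700: modified quotas A 6.056, B 1.383, C 1.428, D 5.930, E 8.094.
Rounding down: A 6, B 1, C 1, D 5, E 8 (total 21).

A 6, B 1, C 1, D 5, E 8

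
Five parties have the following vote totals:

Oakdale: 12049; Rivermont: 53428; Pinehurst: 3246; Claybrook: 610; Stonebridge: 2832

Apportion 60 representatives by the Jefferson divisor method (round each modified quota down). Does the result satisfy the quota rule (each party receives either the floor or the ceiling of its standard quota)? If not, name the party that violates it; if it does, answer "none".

Standard quotas: Oakdale 10.018, Rivermont 44.422, Pinehurst 2.699, Claybrook 0.507, Stonebridge 2.355.
Jefferson allocation: Oakdale 10, Rivermont 46, Pinehurst 2, Claybrook 0, Stonebridge 2.
Rivermont has quota 44.422 (lower 44, upper 45) but receives 46 — outside the quota interval.

Rivermont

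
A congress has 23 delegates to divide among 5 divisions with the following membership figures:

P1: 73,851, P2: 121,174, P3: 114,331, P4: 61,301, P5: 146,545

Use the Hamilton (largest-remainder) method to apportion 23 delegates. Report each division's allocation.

P1: 3, P2: 5, P3: 5, P4: 3, P5: 7

Total 517202; standard divisor 517202/23 ≈ 22487.043.
Standard quotas: P1 3.2842, P2 5.3886, P3 5.0843, P4 2.7261, P5 6.5169.
Lower quotas: P1 3, P2 5, P3 5, P4 2, P5 6 (sum 21, leaving 2 seats).
Remainders in descending order: P4 0.7261, P5 0.5169, P2 0.3886, P1 0.2842, P3 0.0843.
The surplus seats go to P4, P5.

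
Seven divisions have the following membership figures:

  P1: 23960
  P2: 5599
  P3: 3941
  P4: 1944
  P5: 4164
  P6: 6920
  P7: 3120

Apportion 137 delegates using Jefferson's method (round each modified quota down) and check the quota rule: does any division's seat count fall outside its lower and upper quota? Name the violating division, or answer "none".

Standard quotas: P1 66.116, P2 15.450, P3 10.875, P4 5.364, P5 11.490, P6 19.095, P7 8.609.
Jefferson allocation: P1 68, P2 15, P3 11, P4 5, P5 11, P6 19, P7 8.
P1 has quota 66.116 (lower 66, upper 67) but receives 68 — outside the quota interval.

P1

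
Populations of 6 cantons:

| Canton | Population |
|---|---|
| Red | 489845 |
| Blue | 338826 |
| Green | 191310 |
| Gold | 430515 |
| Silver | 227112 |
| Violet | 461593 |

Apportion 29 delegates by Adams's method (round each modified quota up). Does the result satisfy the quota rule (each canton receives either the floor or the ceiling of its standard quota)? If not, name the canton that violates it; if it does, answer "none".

Standard quotas: Red 6.641, Blue 4.593, Green 2.593, Gold 5.836, Silver 3.079, Violet 6.258.
Adams allocation: Red 6, Blue 5, Green 3, Gold 6, Silver 3, Violet 6.
Every allocation lies between the lower and upper quota.

none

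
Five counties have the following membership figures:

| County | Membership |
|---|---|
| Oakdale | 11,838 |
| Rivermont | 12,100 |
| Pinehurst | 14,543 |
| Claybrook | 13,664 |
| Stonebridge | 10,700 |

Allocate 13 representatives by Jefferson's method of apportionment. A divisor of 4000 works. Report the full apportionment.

With modified divisor 4000: modified quotas Oakdale 2.959, Rivermont 3.025, Pinehurst 3.636, Claybrook 3.416, Stonebridge 2.675.
Rounding down: Oakdale 2, Rivermont 3, Pinehurst 3, Claybrook 3, Stonebridge 2 (total 13).

Oakdale 2; Rivermont 3; Pinehurst 3; Claybrook 3; Stonebridge 2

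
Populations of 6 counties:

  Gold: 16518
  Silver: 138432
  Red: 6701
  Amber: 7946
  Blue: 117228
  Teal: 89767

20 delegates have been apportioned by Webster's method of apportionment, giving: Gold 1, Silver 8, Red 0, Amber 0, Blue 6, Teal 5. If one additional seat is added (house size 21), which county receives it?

Priority for the next seat is population ÷ (current seats + 0.5).
Priorities: Gold 11012.000, Silver 16286.118, Red 13402.000, Amber 15892.000, Blue 18035.077, Teal 16321.273.
Highest priority: Blue.

Blue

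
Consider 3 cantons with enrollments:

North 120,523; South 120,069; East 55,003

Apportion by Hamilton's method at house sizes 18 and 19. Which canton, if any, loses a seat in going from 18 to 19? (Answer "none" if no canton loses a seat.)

At 18 seats: North 7, South 7, East 4.
At 19 seats: North 8, South 8, East 3.
East drops from 4 to 3.

East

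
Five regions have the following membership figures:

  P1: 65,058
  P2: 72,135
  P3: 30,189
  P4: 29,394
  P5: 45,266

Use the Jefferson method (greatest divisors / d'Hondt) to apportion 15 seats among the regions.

Standard divisor 242042/15 ≈ 16136.133; standard quotas: P1 4.032, P2 4.470, P3 1.871, P4 1.822, P5 2.805.
Rounding down gives 4, 4, 1, 1, 2 = 12 seats, so the divisor must be adjusted.
With modified divisor 14508: modified quotas P1 4.484, P2 4.972, P3 2.081, P4 2.026, P5 3.120.
Rounding down: P1 4, P2 4, P3 2, P4 2, P5 3 (total 15).

P1=4, P2=4, P3=2, P4=2, P5=3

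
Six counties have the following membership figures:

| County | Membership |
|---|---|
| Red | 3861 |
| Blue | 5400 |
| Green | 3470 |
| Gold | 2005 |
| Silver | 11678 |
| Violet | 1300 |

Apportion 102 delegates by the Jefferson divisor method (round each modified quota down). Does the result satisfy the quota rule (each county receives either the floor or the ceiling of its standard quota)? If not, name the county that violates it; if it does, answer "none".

Silver

Standard quotas: Red 14.210, Blue 19.874, Green 12.771, Gold 7.379, Silver 42.980, Violet 4.785.
Jefferson allocation: Red 14, Blue 20, Green 13, Gold 7, Silver 44, Violet 4.
Silver has quota 42.980 (lower 42, upper 43) but receives 44 — outside the quota interval.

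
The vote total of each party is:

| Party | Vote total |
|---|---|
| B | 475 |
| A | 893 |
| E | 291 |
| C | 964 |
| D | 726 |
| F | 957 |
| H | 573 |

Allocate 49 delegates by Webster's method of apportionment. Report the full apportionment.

B: 5, A: 9, E: 3, C: 10, D: 7, F: 9, H: 6

Standard divisor 4879/49 ≈ 99.571; standard quotas: B 4.770, A 8.968, E 2.923, C 9.681, D 7.291, F 9.611, H 5.755.
Rounding to the nearest integer gives 5, 9, 3, 10, 7, 10, 6 = 50 seats, so the divisor must be adjusted.
With modified divisor 101: modified quotas B 4.703, A 8.842, E 2.881, C 9.545, D 7.188, F 9.475, H 5.673.
Rounding to the nearest integer: B 5, A 9, E 3, C 10, D 7, F 9, H 6 (total 49).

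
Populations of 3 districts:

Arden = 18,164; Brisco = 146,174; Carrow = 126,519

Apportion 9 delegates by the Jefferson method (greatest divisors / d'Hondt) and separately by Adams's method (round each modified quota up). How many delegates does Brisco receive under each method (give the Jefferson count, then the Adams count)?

Jefferson: Arden 0, Brisco 5, Carrow 4.
Adams: Arden 1, Brisco 4, Carrow 4.
Brisco gets 5 under Jefferson and 4 under Adams.

5 and 4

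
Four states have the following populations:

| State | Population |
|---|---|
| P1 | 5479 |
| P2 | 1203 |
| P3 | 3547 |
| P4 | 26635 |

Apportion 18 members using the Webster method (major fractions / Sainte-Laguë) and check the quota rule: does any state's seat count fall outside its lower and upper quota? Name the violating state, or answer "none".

P4

Standard quotas: P1 2.675, P2 0.587, P3 1.732, P4 13.005.
Webster allocation: P1 3, P2 1, P3 2, P4 12.
P4 has quota 13.005 (lower 13, upper 14) but receives 12 — outside the quota interval.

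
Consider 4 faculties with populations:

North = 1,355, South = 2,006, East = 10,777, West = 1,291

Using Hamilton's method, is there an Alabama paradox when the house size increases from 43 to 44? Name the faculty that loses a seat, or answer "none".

At 43 seats: North 4, South 5, East 30, West 4.
At 44 seats: North 4, South 6, East 31, West 3.
West drops from 4 to 3.

West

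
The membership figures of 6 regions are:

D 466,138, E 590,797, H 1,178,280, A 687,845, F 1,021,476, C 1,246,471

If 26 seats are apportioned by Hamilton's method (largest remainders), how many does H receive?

Standard divisor: 5191007 ÷ 26 ≈ 199654.115.
Standard quotas: D 2.3347, E 2.9591, H 5.9016, A 3.4452, F 5.1162, C 6.2432.
Lower quotas: D 2, E 2, H 5, A 3, F 5, C 6 (sum 23, leaving 3 seats).
Remainders in descending order: E 0.9591, H 0.9016, A 0.4452, D 0.3347, C 0.2432, F 0.1162.
The surplus seats go to E, H, A.
H receives 6.

6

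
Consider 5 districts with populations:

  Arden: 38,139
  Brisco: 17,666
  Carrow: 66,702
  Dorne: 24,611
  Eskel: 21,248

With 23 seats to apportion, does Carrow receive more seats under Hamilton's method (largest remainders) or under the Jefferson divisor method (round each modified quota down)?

Jefferson

Hamilton: Arden 5, Brisco 3, Carrow 9, Dorne 3, Eskel 3.
Jefferson: Arden 5, Brisco 2, Carrow 10, Dorne 3, Eskel 3.
Carrow gets 9 under Hamilton and 10 under Jefferson.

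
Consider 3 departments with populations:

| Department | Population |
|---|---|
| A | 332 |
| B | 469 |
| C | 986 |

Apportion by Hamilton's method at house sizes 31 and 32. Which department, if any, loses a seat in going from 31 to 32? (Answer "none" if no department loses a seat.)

none

At 31 seats: A 6, B 8, C 17.
At 32 seats: A 6, B 8, C 18.
No department's allocation decreased.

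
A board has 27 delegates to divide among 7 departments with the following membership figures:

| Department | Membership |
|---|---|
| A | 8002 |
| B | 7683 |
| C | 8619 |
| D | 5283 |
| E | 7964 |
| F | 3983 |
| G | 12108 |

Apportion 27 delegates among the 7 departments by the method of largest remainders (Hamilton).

The standard divisor is 53642/27 ≈ 1986.741.
Standard quotas: A 4.0277, B 3.8671, C 4.3383, D 2.6591, E 4.0086, F 2.0048, G 6.0944.
Lower quotas: A 4, B 3, C 4, D 2, E 4, F 2, G 6 (sum 25, leaving 2 seats).
Remainders in descending order: B 0.8671, D 0.6591, C 0.3383, G 0.0944, A 0.0277, E 0.0086, F 0.0048.
Largest remainders: B, D receive the extra seats.

A=4, B=4, C=4, D=3, E=4, F=2, G=6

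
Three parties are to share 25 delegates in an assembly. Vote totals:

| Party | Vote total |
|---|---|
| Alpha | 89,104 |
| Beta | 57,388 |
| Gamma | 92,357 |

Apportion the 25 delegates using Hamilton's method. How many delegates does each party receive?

Standard divisor: 238849 ÷ 25 ≈ 9553.96.
Standard quotas: Alpha 9.3264, Beta 6.0067, Gamma 9.6669.
Lower quotas: Alpha 9, Beta 6, Gamma 9 (sum 24, leaving 1 seat).
Remainders in descending order: Gamma 0.6669, Alpha 0.3264, Beta 0.0067.
Largest remainder: Gamma receives the extra seat.

Alpha 9, Beta 6, Gamma 10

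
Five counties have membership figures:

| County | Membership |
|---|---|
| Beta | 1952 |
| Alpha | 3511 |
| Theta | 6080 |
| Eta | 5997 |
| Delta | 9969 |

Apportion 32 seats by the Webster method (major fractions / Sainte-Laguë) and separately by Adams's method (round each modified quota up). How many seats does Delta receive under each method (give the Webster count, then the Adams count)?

12 and 11

Webster: Beta 2, Alpha 4, Theta 7, Eta 7, Delta 12.
Adams: Beta 3, Alpha 4, Theta 7, Eta 7, Delta 11.
Delta gets 12 under Webster and 11 under Adams.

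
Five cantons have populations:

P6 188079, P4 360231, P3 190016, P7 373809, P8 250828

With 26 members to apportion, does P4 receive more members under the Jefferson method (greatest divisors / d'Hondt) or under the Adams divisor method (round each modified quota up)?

Jefferson

Jefferson: P6 3, P4 7, P3 4, P7 7, P8 5.
Adams: P6 4, P4 6, P3 4, P7 7, P8 5.
P4 gets 7 under Jefferson and 6 under Adams.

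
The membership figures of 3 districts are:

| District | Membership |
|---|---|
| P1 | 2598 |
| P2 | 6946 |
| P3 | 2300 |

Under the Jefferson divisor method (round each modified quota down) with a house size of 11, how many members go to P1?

Standard divisor 11844/11 ≈ 1076.727; standard quotas: P1 2.413, P2 6.451, P3 2.136.
Rounding down gives 2, 6, 2 = 10 seats, so the divisor must be adjusted.
With modified divisor 900: modified quotas P1 2.887, P2 7.718, P3 2.556.
Rounding down: P1 2, P2 7, P3 2 (total 11).
P1 receives 2.

2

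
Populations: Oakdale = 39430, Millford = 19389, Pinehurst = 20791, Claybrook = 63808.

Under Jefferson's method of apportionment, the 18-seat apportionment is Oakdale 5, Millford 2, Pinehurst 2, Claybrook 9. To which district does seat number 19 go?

Priority for the next seat is population ÷ (current seats + 1).
Priorities: Oakdale 6571.667, Millford 6463.000, Pinehurst 6930.333, Claybrook 6380.800.
Highest priority: Pinehurst.

Pinehurst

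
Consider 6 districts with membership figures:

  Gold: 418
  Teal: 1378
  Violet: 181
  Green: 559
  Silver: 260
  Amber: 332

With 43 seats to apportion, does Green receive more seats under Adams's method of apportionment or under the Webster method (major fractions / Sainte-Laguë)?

Adams: Gold 6, Teal 18, Violet 3, Green 7, Silver 4, Amber 5.
Webster: Gold 6, Teal 19, Violet 2, Green 8, Silver 4, Amber 4.
Green gets 7 under Adams and 8 under Webster.

Webster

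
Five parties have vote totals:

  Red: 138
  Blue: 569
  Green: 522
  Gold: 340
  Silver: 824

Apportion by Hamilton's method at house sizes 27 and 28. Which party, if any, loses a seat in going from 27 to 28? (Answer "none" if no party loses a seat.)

At 27 seats: Red 2, Blue 6, Green 6, Gold 4, Silver 9.
At 28 seats: Red 1, Blue 7, Green 6, Gold 4, Silver 10.
Red drops from 2 to 1.

Red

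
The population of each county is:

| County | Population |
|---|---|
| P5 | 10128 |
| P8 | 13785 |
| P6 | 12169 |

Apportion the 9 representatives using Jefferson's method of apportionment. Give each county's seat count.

P5=2, P8=4, P6=3

Standard divisor 36082/9 ≈ 4009.111; standard quotas: P5 2.526, P8 3.438, P6 3.035.
Rounding down gives 2, 3, 3 = 8 seats, so the divisor must be adjusted.
With modified divisor 3400: modified quotas P5 2.979, P8 4.054, P6 3.579.
Rounding down: P5 2, P8 4, P6 3 (total 9).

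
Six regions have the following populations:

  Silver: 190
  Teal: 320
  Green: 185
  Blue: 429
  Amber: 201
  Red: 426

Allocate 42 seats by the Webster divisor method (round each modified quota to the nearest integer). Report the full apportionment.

Standard divisor 1751/42 ≈ 41.69; standard quotas: Silver 4.557, Teal 7.676, Green 4.437, Blue 10.290, Amber 4.821, Red 10.218.
Rounding to the nearest integer gives Silver 5, Teal 8, Green 4, Blue 10, Amber 5, Red 10 — total 42, matching the house size, so no adjustment is needed.

Silver=5, Teal=8, Green=4, Blue=10, Amber=5, Red=10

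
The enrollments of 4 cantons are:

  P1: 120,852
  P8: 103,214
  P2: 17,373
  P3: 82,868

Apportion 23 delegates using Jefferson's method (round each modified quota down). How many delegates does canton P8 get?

7

Standard divisor 324307/23 ≈ 14100.304; standard quotas: P1 8.571, P8 7.320, P2 1.232, P3 5.877.
Rounding down gives 8, 7, 1, 5 = 21 seats, so the divisor must be adjusted.
With modified divisor 13200: modified quotas P1 9.155, P8 7.819, P2 1.316, P3 6.278.
Rounding down: P1 9, P8 7, P2 1, P3 6 (total 23).
P8 receives 7.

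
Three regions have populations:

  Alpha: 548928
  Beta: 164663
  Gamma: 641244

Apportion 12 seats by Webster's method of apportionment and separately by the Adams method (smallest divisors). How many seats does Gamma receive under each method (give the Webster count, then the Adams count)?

6 and 5

Webster: Alpha 5, Beta 1, Gamma 6.
Adams: Alpha 5, Beta 2, Gamma 5.
Gamma gets 6 under Webster and 5 under Adams.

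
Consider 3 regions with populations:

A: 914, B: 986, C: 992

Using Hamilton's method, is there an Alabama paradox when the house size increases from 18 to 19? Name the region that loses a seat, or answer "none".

none

At 18 seats: A 6, B 6, C 6.
At 19 seats: A 6, B 6, C 7.
No region's allocation decreased.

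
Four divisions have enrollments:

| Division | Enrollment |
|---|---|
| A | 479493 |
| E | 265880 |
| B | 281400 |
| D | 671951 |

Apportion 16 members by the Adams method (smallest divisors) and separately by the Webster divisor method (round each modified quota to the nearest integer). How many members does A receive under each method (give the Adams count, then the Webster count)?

4 and 5

Adams: A 4, E 3, B 3, D 6.
Webster: A 5, E 2, B 3, D 6.
A gets 4 under Adams and 5 under Webster.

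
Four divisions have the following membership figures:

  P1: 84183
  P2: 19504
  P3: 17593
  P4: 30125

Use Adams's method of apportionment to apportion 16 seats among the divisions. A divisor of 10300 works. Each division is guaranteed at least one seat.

P1 9; P2 2; P3 2; P4 3

With modified divisor 10300: modified quotas P1 8.173, P2 1.894, P3 1.708, P4 2.925.
Rounding up: P1 9, P2 2, P3 2, P4 3 (total 16).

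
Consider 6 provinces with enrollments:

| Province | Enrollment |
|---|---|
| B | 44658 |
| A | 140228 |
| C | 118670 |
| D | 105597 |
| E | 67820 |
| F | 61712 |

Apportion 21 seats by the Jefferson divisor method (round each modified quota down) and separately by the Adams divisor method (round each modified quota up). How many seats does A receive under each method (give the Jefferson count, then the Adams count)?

Jefferson: B 1, A 6, C 5, D 4, E 3, F 2.
Adams: B 2, A 5, C 4, D 4, E 3, F 3.
A gets 6 under Jefferson and 5 under Adams.

6 and 5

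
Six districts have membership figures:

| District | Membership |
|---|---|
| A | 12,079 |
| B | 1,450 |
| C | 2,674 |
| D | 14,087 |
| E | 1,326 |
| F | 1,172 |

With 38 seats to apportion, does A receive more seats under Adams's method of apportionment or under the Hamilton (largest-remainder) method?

Hamilton

Adams: A 13, B 2, C 3, D 16, E 2, F 2.
Hamilton: A 14, B 2, C 3, D 16, E 2, F 1.
A gets 13 under Adams and 14 under Hamilton.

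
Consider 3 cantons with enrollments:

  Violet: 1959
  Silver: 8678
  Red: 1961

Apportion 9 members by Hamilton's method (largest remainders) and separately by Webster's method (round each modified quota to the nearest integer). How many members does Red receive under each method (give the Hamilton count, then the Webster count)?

2 and 1

Hamilton: Violet 1, Silver 6, Red 2.
Webster: Violet 1, Silver 7, Red 1.
Red gets 2 under Hamilton and 1 under Webster.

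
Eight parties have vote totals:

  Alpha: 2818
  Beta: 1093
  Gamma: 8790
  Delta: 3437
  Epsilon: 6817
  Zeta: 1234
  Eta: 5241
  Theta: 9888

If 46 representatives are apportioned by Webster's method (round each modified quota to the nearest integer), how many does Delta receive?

4

Standard divisor 39318/46 ≈ 854.739; standard quotas: Alpha 3.297, Beta 1.279, Gamma 10.284, Delta 4.021, Epsilon 7.976, Zeta 1.444, Eta 6.132, Theta 11.568.
Rounding to the nearest integer gives 3, 1, 10, 4, 8, 1, 6, 12 = 45 seats, so the divisor must be adjusted.
With modified divisor 834.25: modified quotas Alpha 3.378, Beta 1.310, Gamma 10.536, Delta 4.120, Epsilon 8.171, Zeta 1.479, Eta 6.282, Theta 11.853.
Rounding to the nearest integer: Alpha 3, Beta 1, Gamma 11, Delta 4, Epsilon 8, Zeta 1, Eta 6, Theta 12 (total 46).
Delta receives 4.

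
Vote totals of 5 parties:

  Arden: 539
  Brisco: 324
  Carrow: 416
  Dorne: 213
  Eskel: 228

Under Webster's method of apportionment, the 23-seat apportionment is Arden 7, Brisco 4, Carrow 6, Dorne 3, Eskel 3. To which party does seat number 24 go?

Priority for the next seat is population ÷ (current seats + 0.5).
Priorities: Arden 71.867, Brisco 72.000, Carrow 64.000, Dorne 60.857, Eskel 65.143.
Highest priority: Brisco.

Brisco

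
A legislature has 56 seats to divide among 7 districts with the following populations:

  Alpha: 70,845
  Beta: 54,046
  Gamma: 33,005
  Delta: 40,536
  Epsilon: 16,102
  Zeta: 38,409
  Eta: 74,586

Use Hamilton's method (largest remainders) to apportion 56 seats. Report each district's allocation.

The standard divisor is 327529/56 ≈ 5848.732.
Standard quotas: Alpha 12.1129, Beta 9.2406, Gamma 5.6431, Delta 6.9307, Epsilon 2.7531, Zeta 6.5671, Eta 12.7525.
Lower quotas: Alpha 12, Beta 9, Gamma 5, Delta 6, Epsilon 2, Zeta 6, Eta 12 (sum 52, leaving 4 seats).
Remainders in descending order: Delta 0.9307, Epsilon 0.7531, Eta 0.7525, Gamma 0.6431, Zeta 0.5671, Beta 0.2406, Alpha 0.1129.
The surplus seats go to Delta, Epsilon, Eta, Gamma.

Alpha 12; Beta 9; Gamma 6; Delta 7; Epsilon 3; Zeta 6; Eta 13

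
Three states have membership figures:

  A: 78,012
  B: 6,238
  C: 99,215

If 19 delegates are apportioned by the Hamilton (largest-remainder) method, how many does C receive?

The standard divisor is 183465/19 ≈ 9656.053.
Standard quotas: A 8.0791, B 0.6460, C 10.2749.
Lower quotas: A 8, B 0, C 10 (sum 18, leaving 1 seat).
Remainders in descending order: B 0.6460, C 0.2749, A 0.0791.
Largest remainder: B receives the extra seat.
C receives 10.

10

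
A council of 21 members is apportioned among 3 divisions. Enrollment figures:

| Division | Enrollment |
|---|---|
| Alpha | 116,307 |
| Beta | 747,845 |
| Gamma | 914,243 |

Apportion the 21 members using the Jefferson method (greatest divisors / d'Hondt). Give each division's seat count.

Standard divisor 1778395/21 ≈ 84685.476; standard quotas: Alpha 1.373, Beta 8.831, Gamma 10.796.
Rounding down gives 1, 8, 10 = 19 seats, so the divisor must be adjusted.
With modified divisor 79600: modified quotas Alpha 1.461, Beta 9.395, Gamma 11.485.
Rounding down: Alpha 1, Beta 9, Gamma 11 (total 21).

Alpha 1, Beta 9, Gamma 11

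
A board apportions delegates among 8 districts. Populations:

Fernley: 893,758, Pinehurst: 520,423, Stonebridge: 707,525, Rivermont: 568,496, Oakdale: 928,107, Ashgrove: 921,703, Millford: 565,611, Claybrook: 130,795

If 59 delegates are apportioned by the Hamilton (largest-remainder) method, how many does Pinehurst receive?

The standard divisor is 5236418/59 ≈ 88752.847.
Standard quotas: Fernley 10.0702, Pinehurst 5.8637, Stonebridge 7.9719, Rivermont 6.4054, Oakdale 10.4572, Ashgrove 10.3851, Millford 6.3729, Claybrook 1.4737.
Lower quotas: Fernley 10, Pinehurst 5, Stonebridge 7, Rivermont 6, Oakdale 10, Ashgrove 10, Millford 6, Claybrook 1 (sum 55, leaving 4 seats).
Remainders in descending order: Stonebridge 0.9719, Pinehurst 0.8637, Claybrook 0.4737, Oakdale 0.4572, Rivermont 0.4054, Ashgrove 0.3851, Millford 0.3729, Fernley 0.0702.
Largest remainders: Stonebridge, Pinehurst, Claybrook, Oakdale receive the extra seats.
Pinehurst receives 6.

6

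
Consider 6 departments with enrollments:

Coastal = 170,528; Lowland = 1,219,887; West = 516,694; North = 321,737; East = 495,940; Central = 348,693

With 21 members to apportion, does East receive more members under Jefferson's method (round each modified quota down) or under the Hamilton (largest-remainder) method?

Jefferson: Coastal 1, Lowland 9, West 4, North 2, East 3, Central 2.
Hamilton: Coastal 1, Lowland 8, West 4, North 2, East 4, Central 2.
East gets 3 under Jefferson and 4 under Hamilton.

Hamilton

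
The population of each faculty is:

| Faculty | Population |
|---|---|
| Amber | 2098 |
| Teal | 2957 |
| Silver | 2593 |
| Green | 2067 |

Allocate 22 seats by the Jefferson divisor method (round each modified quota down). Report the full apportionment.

Amber: 5; Teal: 7; Silver: 6; Green: 4

Standard divisor 9715/22 ≈ 441.591; standard quotas: Amber 4.751, Teal 6.696, Silver 5.872, Green 4.681.
Rounding down gives 4, 6, 5, 4 = 19 seats, so the divisor must be adjusted.
With modified divisor 416: modified quotas Amber 5.043, Teal 7.108, Silver 6.233, Green 4.969.
Rounding down: Amber 5, Teal 7, Silver 6, Green 4 (total 22).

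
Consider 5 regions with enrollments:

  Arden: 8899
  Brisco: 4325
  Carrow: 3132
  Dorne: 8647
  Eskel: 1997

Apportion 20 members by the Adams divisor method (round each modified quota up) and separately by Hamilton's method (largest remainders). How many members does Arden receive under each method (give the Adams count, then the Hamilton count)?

Adams: Arden 6, Brisco 3, Carrow 3, Dorne 6, Eskel 2.
Hamilton: Arden 7, Brisco 3, Carrow 2, Dorne 6, Eskel 2.
Arden gets 6 under Adams and 7 under Hamilton.

6 and 7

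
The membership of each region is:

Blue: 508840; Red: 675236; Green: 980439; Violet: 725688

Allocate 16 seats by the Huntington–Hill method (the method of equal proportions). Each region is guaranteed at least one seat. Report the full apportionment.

Blue: 3; Red: 4; Green: 5; Violet: 4

With divisor 186963: modified quotas Blue 2.722, Red 3.612, Green 5.244, Violet 3.881.
Geometric-mean thresholds: Blue √(2·3)=2.449, Red √(3·4)=3.464, Green √(5·6)=5.477, Violet √(3·4)=3.464.
Each quota rounded against its threshold gives Blue 3, Red 4, Green 5, Violet 4 (total 16).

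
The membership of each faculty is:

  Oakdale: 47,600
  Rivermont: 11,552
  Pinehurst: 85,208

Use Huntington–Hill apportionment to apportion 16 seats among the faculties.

Oakdale 5, Rivermont 1, Pinehurst 10

With divisor 8836: modified quotas Oakdale 5.387, Rivermont 1.307, Pinehurst 9.643.
Geometric-mean thresholds: Oakdale √(5·6)=5.477, Rivermont √(1·2)=1.414, Pinehurst √(9·10)=9.487.
Each quota rounded against its threshold gives Oakdale 5, Rivermont 1, Pinehurst 10 (total 16).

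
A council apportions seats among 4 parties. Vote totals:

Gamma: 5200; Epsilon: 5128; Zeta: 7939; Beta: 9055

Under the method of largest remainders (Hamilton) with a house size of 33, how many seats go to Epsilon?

Total 27322; standard divisor 27322/33 ≈ 827.939.
Standard quotas: Gamma 6.2807, Epsilon 6.1937, Zeta 9.5889, Beta 10.9368.
Lower quotas: Gamma 6, Epsilon 6, Zeta 9, Beta 10 (sum 31, leaving 2 seats).
Remainders in descending order: Beta 0.9368, Zeta 0.5889, Gamma 0.2807, Epsilon 0.1937.
Largest remainders: Beta, Zeta receive the extra seats.
Epsilon receives 6.

6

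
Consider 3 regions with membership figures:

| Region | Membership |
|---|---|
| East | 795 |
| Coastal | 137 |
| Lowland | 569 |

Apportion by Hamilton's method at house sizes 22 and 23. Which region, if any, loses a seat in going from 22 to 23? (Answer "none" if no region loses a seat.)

At 22 seats: East 12, Coastal 2, Lowland 8.
At 23 seats: East 12, Coastal 2, Lowland 9.
No region's allocation decreased.

none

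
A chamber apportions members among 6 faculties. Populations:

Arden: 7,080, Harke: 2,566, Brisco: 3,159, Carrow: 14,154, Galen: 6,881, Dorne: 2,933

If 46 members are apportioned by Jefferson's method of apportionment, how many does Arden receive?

9

Standard divisor 36773/46 ≈ 799.413; standard quotas: Arden 8.856, Harke 3.210, Brisco 3.952, Carrow 17.705, Galen 8.608, Dorne 3.669.
Rounding down gives 8, 3, 3, 17, 8, 3 = 42 seats, so the divisor must be adjusted.
With modified divisor 750: modified quotas Arden 9.440, Harke 3.421, Brisco 4.212, Carrow 18.872, Galen 9.175, Dorne 3.911.
Rounding down: Arden 9, Harke 3, Brisco 4, Carrow 18, Galen 9, Dorne 3 (total 46).
Arden receives 9.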